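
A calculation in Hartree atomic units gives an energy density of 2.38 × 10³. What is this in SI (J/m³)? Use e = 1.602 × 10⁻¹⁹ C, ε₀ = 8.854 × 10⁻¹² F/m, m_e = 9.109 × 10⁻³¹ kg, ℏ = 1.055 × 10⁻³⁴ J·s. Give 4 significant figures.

6.971 × 10¹⁶ J/m³

One atomic unit of energy density: u_au = E_h/a₀³ = m_e⁴e¹⁰/((4πε₀)⁵ℏ⁸) = 2.929 × 10¹³ J/m³.
2.38 × 10³ × 2.929 × 10¹³ J/m³ = 6.971 × 10¹⁶ J/m³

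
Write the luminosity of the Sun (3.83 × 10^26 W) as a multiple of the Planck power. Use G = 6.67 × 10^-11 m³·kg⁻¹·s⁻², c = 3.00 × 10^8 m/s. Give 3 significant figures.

1.05 × 10^-26

Planck power: P_P = c⁵/G = 3.64 × 10^52 W.
3.83 × 10^26 / 3.64 × 10^52 = 1.05 × 10^-26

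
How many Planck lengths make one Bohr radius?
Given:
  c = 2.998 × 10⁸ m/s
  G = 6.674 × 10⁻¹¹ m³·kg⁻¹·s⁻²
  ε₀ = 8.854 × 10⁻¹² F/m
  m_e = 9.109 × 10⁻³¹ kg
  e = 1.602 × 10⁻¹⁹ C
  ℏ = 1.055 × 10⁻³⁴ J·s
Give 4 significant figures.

Bohr radius: a₀ = 4πε₀ℏ²/(m_e e²) = 5.297 × 10⁻¹¹ m
Planck length: ℓ_P = √(ℏG/c³) = 1.616 × 10⁻³⁵ m
ratio = 5.297 × 10⁻¹¹ / 1.616 × 10⁻³⁵ = 3.277 × 10²⁴

3.277 × 10²⁴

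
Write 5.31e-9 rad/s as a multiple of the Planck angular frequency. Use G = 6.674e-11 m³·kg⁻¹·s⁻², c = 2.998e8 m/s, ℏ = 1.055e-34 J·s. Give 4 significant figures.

Planck angular frequency: ω_P = √(c⁵/(ℏG)) = 1.855e43 rad/s.
5.31e-9 / 1.855e43 = 2.863e-52

2.863e-52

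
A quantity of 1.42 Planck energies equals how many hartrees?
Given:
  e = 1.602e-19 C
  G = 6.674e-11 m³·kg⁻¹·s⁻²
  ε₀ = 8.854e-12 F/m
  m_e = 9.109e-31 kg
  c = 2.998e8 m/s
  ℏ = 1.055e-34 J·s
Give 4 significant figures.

Planck energy: E_P = √(ℏc⁵/G) = 1.957e9 J
hartree: E_h = m_e e⁴/(4πε₀ℏ)² = 4.354e-18 J
1.42 × 1.957e9 / 4.354e-18 = 6.381e26

6.381e26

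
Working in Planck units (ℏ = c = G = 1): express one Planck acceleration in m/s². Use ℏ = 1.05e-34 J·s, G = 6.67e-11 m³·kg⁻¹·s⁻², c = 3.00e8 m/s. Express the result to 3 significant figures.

Dimensional analysis gives a_P = √(c⁷/(ℏG)).
  = √(3.12e103)
  = 5.59e51 m/s²

5.59e51 m/s²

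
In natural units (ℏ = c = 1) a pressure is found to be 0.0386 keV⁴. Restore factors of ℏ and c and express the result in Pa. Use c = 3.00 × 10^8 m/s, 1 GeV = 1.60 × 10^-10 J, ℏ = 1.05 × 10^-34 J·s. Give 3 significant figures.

Pressure is [E]/[L]³ = [E]⁴/(ℏc)³.
1 GeV⁴ → 1/(ℏc)³ × (1 GeV in J)⁴ = 2.10 × 10^37 Pa.
Convert the energy scale: 0.0386 keV⁴ = 3.86 × 10^-26 GeV⁴.
Result: 3.86 × 10^-26 × 2.10 × 10^37 = 8.09 × 10^11 Pa.

8.09 × 10^11 Pa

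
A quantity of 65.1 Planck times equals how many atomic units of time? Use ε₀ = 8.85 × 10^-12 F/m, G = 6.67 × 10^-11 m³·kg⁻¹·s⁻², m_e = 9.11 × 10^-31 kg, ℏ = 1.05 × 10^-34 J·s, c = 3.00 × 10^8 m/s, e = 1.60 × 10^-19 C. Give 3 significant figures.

1.46 × 10^-25

Planck time: t_P = √(ℏG/c⁵) = 5.37 × 10^-44 s
atomic unit of time: τ_au = (4πε₀)²ℏ³/(m_e e⁴) = 2.40 × 10^-17 s
65.1 × 5.37 × 10^-44 / 2.40 × 10^-17 = 1.46 × 10^-25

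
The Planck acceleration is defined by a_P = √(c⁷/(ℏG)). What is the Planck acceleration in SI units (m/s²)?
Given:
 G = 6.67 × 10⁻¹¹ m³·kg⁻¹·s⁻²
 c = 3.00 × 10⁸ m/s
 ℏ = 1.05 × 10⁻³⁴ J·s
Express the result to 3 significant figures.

5.59 × 10⁵¹ m/s²

a_P = √(c⁷/(ℏG))
  = √(3.12 × 10¹⁰³)
  = 5.59 × 10⁵¹ m/s²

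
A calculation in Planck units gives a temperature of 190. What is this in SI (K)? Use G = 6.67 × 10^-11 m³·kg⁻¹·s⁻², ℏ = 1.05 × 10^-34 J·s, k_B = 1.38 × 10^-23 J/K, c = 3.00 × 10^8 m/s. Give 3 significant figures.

2.69 × 10^34 K

One Planck temperature: T_P = √(ℏc⁵/G) / k_B = 1.42 × 10^32 K.
190 × 1.42 × 10^32 K = 2.69 × 10^34 K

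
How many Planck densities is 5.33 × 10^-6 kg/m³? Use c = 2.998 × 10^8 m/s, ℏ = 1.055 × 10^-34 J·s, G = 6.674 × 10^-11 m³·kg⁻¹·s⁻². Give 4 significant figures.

Planck density: ρ_P = c⁵/(ℏG²) = 5.154 × 10^96 kg/m³.
5.33 × 10^-6 / 5.154 × 10^96 = 1.034 × 10^-102

1.034 × 10^-102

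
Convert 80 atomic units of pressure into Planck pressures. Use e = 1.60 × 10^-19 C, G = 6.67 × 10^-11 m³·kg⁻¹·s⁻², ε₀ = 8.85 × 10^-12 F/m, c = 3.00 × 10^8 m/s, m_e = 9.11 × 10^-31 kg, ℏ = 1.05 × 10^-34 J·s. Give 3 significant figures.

5.15 × 10^-99

atomic unit of pressure: P_au = E_h/a₀³ = m_e⁴e¹⁰/((4πε₀)⁵ℏ⁸) = 3.01 × 10^13 Pa
Planck pressure: p_P = c⁷/(ℏG²) = 4.68 × 10^113 Pa
80 × 3.01 × 10^13 / 4.68 × 10^113 = 5.15 × 10^-99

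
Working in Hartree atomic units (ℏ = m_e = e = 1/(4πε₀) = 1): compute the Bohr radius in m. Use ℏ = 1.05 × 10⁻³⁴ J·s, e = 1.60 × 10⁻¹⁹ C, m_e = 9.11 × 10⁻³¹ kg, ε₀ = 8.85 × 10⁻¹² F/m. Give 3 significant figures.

From ℏ = m_e = e = 1/(4πε₀) = 1 the length scale is a₀ = 4πε₀ℏ²/(m_e e²).
  = 1.23 × 10⁻⁷⁸ / 2.33 × 10⁻⁶⁸
  = 5.26 × 10⁻¹¹ m

5.26 × 10⁻¹¹ m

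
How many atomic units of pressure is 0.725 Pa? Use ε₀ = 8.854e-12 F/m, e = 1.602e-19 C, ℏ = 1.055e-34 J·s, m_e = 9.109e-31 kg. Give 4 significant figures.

atomic unit of pressure: P_au = E_h/a₀³ = m_e⁴e¹⁰/((4πε₀)⁵ℏ⁸) = 2.929e13 Pa.
0.725 / 2.929e13 = 2.475e-14

2.475e-14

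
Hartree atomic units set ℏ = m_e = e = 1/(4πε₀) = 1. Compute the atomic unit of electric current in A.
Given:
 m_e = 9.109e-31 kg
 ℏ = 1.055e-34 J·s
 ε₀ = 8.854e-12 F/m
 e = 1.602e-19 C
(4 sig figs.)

Dimensional analysis gives I_au = e E_h/ℏ = m_e e⁵/((4πε₀)²ℏ³).
E_h = 4.354e-18 J
e·E_h/ℏ = 6.612e-3 A

6.612e-3 A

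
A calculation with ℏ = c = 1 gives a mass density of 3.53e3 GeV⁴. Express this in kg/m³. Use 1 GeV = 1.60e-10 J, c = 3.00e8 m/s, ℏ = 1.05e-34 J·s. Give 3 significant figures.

8.22e23 kg/m³

Mass density is [E]/(c²[L]³) = [E]⁴/(ℏ³c⁵).
1 GeV⁴ → 1/(ℏ³c⁵) × (1 GeV in J)⁴ = 2.33e20 kg/m³.
Result: 3.53e3 × 2.33e20 = 8.22e23 kg/m³.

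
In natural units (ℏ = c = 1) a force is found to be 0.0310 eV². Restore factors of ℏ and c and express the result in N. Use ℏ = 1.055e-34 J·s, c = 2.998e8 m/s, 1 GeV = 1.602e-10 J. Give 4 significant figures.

2.515e-14 N

Force is [E]/[L] = [E]²/(ℏc); restore (ℏc)⁻¹.
1 GeV² → 1/(ℏc) × (1 GeV in J)² = 8.114e5 N.
Convert the energy scale: 0.0310 eV² = 3.10e-20 GeV².
Result: 3.10e-20 × 8.114e5 = 2.515e-14 N.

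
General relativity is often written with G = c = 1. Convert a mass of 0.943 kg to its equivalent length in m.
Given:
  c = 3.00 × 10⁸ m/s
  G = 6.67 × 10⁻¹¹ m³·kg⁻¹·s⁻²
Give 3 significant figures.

In G = c = 1 units mass has dimensions of length; the conversion factor is G/c².
0.943 kg × (G/c²) = 6.99 × 10⁻²⁸ m

6.99 × 10⁻²⁸ m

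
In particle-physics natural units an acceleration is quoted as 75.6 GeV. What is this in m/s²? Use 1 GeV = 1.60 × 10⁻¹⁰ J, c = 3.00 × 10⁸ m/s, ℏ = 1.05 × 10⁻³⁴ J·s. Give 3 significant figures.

3.46 × 10³⁴ m/s²

Acceleration is [L]/[T]² = c·[E]/ℏ.
1 GeV → c/ℏ × (1 GeV in J) = 4.57 × 10³² m/s².
Result: 75.6 × 4.57 × 10³² = 3.46 × 10³⁴ m/s².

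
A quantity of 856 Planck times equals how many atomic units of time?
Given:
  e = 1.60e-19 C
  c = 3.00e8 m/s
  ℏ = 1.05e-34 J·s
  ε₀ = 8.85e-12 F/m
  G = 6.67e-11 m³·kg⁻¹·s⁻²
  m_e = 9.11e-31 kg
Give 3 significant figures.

1.92e-24

Planck time: t_P = √(ℏG/c⁵) = 5.37e-44 s
atomic unit of time: τ_au = (4πε₀)²ℏ³/(m_e e⁴) = 2.40e-17 s
856 × 5.37e-44 / 2.40e-17 = 1.92e-24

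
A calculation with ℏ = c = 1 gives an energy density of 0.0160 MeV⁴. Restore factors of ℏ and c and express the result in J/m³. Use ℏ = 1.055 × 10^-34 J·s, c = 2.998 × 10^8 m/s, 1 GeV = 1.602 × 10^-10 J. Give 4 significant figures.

[E]/[L]³ = [E]⁴/(ℏc)³; restore (ℏc)⁻³.
1 GeV⁴ → 1/(ℏc)³ × (1 GeV in J)⁴ = 2.082 × 10^37 J/m³.
Convert the energy scale: 0.0160 MeV⁴ = 1.60 × 10^-14 GeV⁴.
Result: 1.60 × 10^-14 × 2.082 × 10^37 = 3.331 × 10^23 J/m³.

3.331 × 10^23 J/m³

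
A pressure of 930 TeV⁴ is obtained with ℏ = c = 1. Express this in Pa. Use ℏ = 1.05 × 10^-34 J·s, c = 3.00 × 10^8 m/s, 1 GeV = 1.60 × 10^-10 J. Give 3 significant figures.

1.95 × 10^52 Pa

Pressure is [E]/[L]³ = [E]⁴/(ℏc)³.
1 GeV⁴ → 1/(ℏc)³ × (1 GeV in J)⁴ = 2.10 × 10^37 Pa.
Convert the energy scale: 930 TeV⁴ = 9.30 × 10^14 GeV⁴.
Result: 9.30 × 10^14 × 2.10 × 10^37 = 1.95 × 10^52 Pa.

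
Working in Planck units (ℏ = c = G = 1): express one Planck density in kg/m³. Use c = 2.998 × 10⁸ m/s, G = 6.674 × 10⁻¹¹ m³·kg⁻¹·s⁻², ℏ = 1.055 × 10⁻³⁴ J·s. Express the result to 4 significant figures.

5.154 × 10⁹⁶ kg/m³

The unique combination of the constants set to 1 with dimensions of density is ρ_P = c⁵/(ℏG²).
  = 2.422 × 10⁴² / 4.699 × 10⁻⁵⁵
  = 5.154 × 10⁹⁶ kg/m³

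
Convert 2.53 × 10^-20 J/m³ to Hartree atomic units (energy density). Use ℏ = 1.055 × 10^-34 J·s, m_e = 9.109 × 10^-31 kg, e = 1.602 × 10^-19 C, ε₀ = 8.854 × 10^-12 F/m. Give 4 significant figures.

8.637 × 10^-34

atomic unit of energy density: u_au = E_h/a₀³ = m_e⁴e¹⁰/((4πε₀)⁵ℏ⁸) = 2.929 × 10^13 J/m³.
2.53 × 10^-20 / 2.929 × 10^13 = 8.637 × 10^-34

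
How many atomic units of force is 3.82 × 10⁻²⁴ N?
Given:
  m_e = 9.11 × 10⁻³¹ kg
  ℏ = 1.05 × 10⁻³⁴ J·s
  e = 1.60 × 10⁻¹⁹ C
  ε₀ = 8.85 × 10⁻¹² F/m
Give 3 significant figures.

4.59 × 10⁻¹⁷

atomic unit of force: F_au = E_h/a₀ = m_e²e⁶/((4πε₀)³ℏ⁴) = 8.33 × 10⁻⁸ N.
3.82 × 10⁻²⁴ / 8.33 × 10⁻⁸ = 4.59 × 10⁻¹⁷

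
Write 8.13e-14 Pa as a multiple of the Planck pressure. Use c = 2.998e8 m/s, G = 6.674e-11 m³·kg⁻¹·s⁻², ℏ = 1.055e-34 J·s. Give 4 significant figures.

Planck pressure: p_P = c⁷/(ℏG²) = 4.632e113 Pa.
8.13e-14 / 4.632e113 = 1.755e-127

1.755e-127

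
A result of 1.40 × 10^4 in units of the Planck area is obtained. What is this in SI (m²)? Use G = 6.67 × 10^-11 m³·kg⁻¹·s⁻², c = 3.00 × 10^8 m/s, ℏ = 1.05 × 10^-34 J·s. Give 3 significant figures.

3.63 × 10^-66 m²

One Planck area: A_P = ℏG/c³ = 2.59 × 10^-70 m².
1.40 × 10^4 × 2.59 × 10^-70 m² = 3.63 × 10^-66 m²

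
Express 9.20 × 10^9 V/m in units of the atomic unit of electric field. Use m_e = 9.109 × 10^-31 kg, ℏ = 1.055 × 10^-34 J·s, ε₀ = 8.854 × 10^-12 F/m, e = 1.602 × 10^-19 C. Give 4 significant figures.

0.01793

atomic unit of electric field: E_au = E_h/(e a₀) = m_e²e⁵/((4πε₀)³ℏ⁴) = 5.131 × 10^11 V/m.
9.20 × 10^9 / 5.131 × 10^11 = 0.01793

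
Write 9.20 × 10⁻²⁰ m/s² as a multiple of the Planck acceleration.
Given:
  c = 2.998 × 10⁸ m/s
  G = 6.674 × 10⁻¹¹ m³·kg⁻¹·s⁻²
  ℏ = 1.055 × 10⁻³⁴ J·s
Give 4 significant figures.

1.655 × 10⁻⁷¹

Planck acceleration: a_P = √(c⁷/(ℏG)) = 5.560 × 10⁵¹ m/s².
9.20 × 10⁻²⁰ / 5.560 × 10⁵¹ = 1.655 × 10⁻⁷¹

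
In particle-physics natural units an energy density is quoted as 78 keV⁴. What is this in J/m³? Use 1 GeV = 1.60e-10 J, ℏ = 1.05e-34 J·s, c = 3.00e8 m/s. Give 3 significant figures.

[E]/[L]³ = [E]⁴/(ℏc)³; restore (ℏc)⁻³.
1 GeV⁴ → 1/(ℏc)³ × (1 GeV in J)⁴ = 2.10e37 J/m³.
Convert the energy scale: 78 keV⁴ = 7.80e-23 GeV⁴.
Result: 7.80e-23 × 2.10e37 = 1.64e15 J/m³.

1.64e15 J/m³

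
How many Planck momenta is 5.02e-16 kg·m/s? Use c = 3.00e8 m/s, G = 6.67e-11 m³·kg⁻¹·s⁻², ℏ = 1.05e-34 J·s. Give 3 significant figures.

7.70e-17

Planck momentum: p_P = √(ℏc³/G) = 6.52 kg·m/s.
5.02e-16 / 6.52 = 7.70e-17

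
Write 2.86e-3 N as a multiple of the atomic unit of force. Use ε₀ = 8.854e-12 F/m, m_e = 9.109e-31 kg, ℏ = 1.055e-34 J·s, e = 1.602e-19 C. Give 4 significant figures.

atomic unit of force: F_au = E_h/a₀ = m_e²e⁶/((4πε₀)³ℏ⁴) = 8.220e-8 N.
2.86e-3 / 8.220e-8 = 3.479e4

3.479e4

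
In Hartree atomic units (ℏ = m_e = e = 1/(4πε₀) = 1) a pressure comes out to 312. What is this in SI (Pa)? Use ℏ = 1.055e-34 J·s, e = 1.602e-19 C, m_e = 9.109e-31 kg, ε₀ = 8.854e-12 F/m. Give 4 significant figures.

One atomic unit of pressure: P_au = E_h/a₀³ = m_e⁴e¹⁰/((4πε₀)⁵ℏ⁸) = 2.929e13 Pa.
312 × 2.929e13 Pa = 9.139e15 Pa

9.139e15 Pa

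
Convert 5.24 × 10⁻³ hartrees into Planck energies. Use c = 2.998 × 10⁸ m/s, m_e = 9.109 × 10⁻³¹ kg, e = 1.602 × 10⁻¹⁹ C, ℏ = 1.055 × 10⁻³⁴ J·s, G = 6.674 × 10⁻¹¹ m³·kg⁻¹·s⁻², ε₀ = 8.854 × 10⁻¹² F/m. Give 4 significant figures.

hartree: E_h = m_e e⁴/(4πε₀ℏ)² = 4.354 × 10⁻¹⁸ J
Planck energy: E_P = √(ℏc⁵/G) = 1.957 × 10⁹ J
5.24 × 10⁻³ × 4.354 × 10⁻¹⁸ / 1.957 × 10⁹ = 1.166 × 10⁻²⁹

1.166 × 10⁻²⁹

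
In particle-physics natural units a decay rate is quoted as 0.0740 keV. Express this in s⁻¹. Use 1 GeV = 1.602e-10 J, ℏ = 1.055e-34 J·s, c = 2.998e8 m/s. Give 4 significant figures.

1.124e17 s⁻¹

A rate is [E]/ℏ; divide by ℏ.
1 GeV → 1/ℏ × (1 GeV in J) = 1.518e24 s⁻¹.
Convert the energy scale: 0.0740 keV = 7.40e-8 GeV.
Result: 7.40e-8 × 1.518e24 = 1.124e17 s⁻¹.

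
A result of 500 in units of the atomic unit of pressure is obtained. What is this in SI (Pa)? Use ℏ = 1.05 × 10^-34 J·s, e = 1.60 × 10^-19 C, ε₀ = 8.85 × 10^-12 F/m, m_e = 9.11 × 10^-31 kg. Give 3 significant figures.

1.51 × 10^16 Pa

One atomic unit of pressure: P_au = E_h/a₀³ = m_e⁴e¹⁰/((4πε₀)⁵ℏ⁸) = 3.01 × 10^13 Pa.
500 × 3.01 × 10^13 Pa = 1.51 × 10^16 Pa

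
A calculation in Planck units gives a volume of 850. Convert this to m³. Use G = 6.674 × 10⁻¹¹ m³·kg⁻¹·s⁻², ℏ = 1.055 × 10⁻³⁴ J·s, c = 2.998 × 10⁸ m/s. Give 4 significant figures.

One Planck volume: V_P = (ℏG/c³)^(3/2) = 4.224 × 10⁻¹⁰⁵ m³.
850 × 4.224 × 10⁻¹⁰⁵ m³ = 3.590 × 10⁻¹⁰² m³

3.590 × 10⁻¹⁰² m³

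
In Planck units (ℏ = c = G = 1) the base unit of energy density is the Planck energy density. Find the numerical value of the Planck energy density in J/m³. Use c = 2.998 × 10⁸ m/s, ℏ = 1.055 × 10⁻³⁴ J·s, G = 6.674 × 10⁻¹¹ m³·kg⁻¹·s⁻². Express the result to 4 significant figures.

4.632 × 10¹¹³ J/m³

u_P = c⁷/(ℏG²)
  = 2.177 × 10⁵⁹ / 4.699 × 10⁻⁵⁵
  = 4.632 × 10¹¹³ J/m³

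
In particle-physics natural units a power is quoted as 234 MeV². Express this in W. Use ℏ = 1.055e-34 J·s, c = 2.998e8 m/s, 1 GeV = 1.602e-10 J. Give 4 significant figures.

5.692e10 W

Power is [E]/[T] = [E]²/ℏ.
1 GeV² → 1/ℏ × (1 GeV in J)² = 2.433e14 W.
Convert the energy scale: 234 MeV² = 2.34e-4 GeV².
Result: 2.34e-4 × 2.433e14 = 5.692e10 W.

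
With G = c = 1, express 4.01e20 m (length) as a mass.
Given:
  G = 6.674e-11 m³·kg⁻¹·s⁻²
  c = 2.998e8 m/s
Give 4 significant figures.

5.400e47 kg

Length → mass via c²/G.
4.01e20 m × (c²/G) = 5.400e47 kg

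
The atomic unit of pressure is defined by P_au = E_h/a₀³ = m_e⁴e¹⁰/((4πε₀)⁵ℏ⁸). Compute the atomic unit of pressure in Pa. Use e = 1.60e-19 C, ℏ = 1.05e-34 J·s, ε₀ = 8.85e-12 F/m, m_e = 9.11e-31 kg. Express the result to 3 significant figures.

3.01e13 Pa

P_au = E_h/a₀³ = m_e⁴e¹⁰/((4πε₀)⁵ℏ⁸)
E_h = 4.38e-18 J
a₀ = 5.26e-11 m
E_h/a₀³ = 3.01e13 Pa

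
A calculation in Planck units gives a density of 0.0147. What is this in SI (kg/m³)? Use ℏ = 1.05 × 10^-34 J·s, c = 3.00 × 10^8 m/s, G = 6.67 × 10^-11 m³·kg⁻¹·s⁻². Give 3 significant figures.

One Planck density: ρ_P = c⁵/(ℏG²) = 5.20 × 10^96 kg/m³.
0.0147 × 5.20 × 10^96 kg/m³ = 7.65 × 10^94 kg/m³

7.65 × 10^94 kg/m³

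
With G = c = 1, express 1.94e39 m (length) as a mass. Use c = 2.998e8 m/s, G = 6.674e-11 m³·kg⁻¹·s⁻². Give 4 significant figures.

Length → mass via c²/G.
1.94e39 m × (c²/G) = 2.613e66 kg

2.613e66 kg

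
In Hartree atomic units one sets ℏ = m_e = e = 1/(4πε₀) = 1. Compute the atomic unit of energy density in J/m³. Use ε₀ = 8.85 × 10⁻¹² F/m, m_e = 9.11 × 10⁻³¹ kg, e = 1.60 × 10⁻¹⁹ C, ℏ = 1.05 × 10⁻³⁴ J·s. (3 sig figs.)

3.01 × 10¹³ J/m³

u_au = E_h/a₀³ = m_e⁴e¹⁰/((4πε₀)⁵ℏ⁸)
E_h = 4.38 × 10⁻¹⁸ J
a₀ = 5.26 × 10⁻¹¹ m
E_h/a₀³ = 3.01 × 10¹³ J/m³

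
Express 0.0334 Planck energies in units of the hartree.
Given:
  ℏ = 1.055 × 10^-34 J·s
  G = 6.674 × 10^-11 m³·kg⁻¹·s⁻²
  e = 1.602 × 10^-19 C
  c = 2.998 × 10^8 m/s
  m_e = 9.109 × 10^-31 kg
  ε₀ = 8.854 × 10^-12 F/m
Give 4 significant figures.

Planck energy: E_P = √(ℏc⁵/G) = 1.957 × 10^9 J
hartree: E_h = m_e e⁴/(4πε₀ℏ)² = 4.354 × 10^-18 J
0.0334 × 1.957 × 10^9 / 4.354 × 10^-18 = 1.501 × 10^25

1.501 × 10^25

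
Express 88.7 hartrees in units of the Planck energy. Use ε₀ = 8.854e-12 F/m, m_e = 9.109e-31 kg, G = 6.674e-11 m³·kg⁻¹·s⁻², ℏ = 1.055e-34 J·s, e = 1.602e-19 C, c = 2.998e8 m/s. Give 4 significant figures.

1.974e-25

hartree: E_h = m_e e⁴/(4πε₀ℏ)² = 4.354e-18 J
Planck energy: E_P = √(ℏc⁵/G) = 1.957e9 J
88.7 × 4.354e-18 / 1.957e9 = 1.974e-25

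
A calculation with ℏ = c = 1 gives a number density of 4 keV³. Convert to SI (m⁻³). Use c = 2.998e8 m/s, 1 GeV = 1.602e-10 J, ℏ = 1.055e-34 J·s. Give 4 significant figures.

Number density is [L]⁻³ = [E]³/(ℏc)³.
1 GeV³ → 1/(ℏc)³ × (1 GeV in J)³ = 1.299e47 m⁻³.
Convert the energy scale: 4 keV³ = 4.00e-18 GeV³.
Result: 4.00e-18 × 1.299e47 = 5.198e29 m⁻³.

5.198e29 m⁻³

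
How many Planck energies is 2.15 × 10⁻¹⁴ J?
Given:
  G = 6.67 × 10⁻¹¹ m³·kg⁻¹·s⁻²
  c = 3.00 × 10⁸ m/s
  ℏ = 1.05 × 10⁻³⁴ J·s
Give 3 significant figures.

1.10 × 10⁻²³

Planck energy: E_P = √(ℏc⁵/G) = 1.96 × 10⁹ J.
2.15 × 10⁻¹⁴ / 1.96 × 10⁹ = 1.10 × 10⁻²³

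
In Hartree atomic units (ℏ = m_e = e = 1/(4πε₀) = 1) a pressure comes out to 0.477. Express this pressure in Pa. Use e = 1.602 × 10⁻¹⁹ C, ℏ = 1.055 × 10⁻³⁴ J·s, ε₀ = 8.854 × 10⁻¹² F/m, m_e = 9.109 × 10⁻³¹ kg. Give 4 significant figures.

1.397 × 10¹³ Pa

One atomic unit of pressure: P_au = E_h/a₀³ = m_e⁴e¹⁰/((4πε₀)⁵ℏ⁸) = 2.929 × 10¹³ Pa.
0.477 × 2.929 × 10¹³ Pa = 1.397 × 10¹³ Pa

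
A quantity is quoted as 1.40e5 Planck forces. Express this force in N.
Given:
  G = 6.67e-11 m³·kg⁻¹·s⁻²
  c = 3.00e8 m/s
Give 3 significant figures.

One Planck force: F_P = c⁴/G = 1.21e44 N.
1.40e5 × 1.21e44 N = 1.70e49 N

1.70e49 N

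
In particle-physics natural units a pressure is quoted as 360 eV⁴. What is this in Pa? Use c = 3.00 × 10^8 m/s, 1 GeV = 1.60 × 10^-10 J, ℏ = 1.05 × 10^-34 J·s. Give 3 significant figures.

Pressure is [E]/[L]³ = [E]⁴/(ℏc)³.
1 GeV⁴ → 1/(ℏc)³ × (1 GeV in J)⁴ = 2.10 × 10^37 Pa.
Convert the energy scale: 360 eV⁴ = 3.60 × 10^-34 GeV⁴.
Result: 3.60 × 10^-34 × 2.10 × 10^37 = 7.55 × 10^3 Pa.

7.55 × 10^3 Pa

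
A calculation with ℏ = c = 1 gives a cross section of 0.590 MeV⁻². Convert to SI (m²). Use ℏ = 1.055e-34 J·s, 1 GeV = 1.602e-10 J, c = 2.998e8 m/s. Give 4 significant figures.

2.300e-26 m²

Area is [L]² = [E]⁻²·(ℏc)²; restore (ℏc)².
1 GeV⁻² → (ℏc)² × (1 GeV in J)⁻² = 3.898e-32 m².
Convert the energy scale: 0.590 MeV⁻² = 5.90e5 GeV⁻².
Result: 5.90e5 × 3.898e-32 = 2.300e-26 m².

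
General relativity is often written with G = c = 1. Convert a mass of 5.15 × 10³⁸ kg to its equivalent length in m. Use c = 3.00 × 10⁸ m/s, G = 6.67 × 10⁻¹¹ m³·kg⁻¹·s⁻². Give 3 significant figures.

In G = c = 1 units mass has dimensions of length; the conversion factor is G/c².
5.15 × 10³⁸ kg × (G/c²) = 3.82 × 10¹¹ m

3.82 × 10¹¹ m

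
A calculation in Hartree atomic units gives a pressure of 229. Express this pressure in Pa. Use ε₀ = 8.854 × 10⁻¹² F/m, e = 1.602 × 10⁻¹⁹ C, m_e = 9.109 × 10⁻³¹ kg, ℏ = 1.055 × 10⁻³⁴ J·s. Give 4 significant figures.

One atomic unit of pressure: P_au = E_h/a₀³ = m_e⁴e¹⁰/((4πε₀)⁵ℏ⁸) = 2.929 × 10¹³ Pa.
229 × 2.929 × 10¹³ Pa = 6.708 × 10¹⁵ Pa

6.708 × 10¹⁵ Pa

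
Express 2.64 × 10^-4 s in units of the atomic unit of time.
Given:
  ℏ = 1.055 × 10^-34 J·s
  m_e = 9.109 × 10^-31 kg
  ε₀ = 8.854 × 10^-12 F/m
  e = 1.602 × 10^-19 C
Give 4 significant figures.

atomic unit of time: τ_au = (4πε₀)²ℏ³/(m_e e⁴) = 2.423 × 10^-17 s.
2.64 × 10^-4 / 2.423 × 10^-17 = 1.090 × 10^13

1.090 × 10^13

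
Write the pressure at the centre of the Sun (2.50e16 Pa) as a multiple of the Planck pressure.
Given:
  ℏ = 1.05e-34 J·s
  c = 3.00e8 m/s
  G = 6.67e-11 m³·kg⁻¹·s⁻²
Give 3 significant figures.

5.34e-98

Planck pressure: p_P = c⁷/(ℏG²) = 4.68e113 Pa.
2.50e16 / 4.68e113 = 5.34e-98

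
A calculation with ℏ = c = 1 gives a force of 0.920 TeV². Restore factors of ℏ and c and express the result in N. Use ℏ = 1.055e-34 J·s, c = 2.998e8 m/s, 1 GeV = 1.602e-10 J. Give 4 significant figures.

7.465e11 N

Force is [E]/[L] = [E]²/(ℏc); restore (ℏc)⁻¹.
1 GeV² → 1/(ℏc) × (1 GeV in J)² = 8.114e5 N.
Convert the energy scale: 0.920 TeV² = 9.20e5 GeV².
Result: 9.20e5 × 8.114e5 = 7.465e11 N.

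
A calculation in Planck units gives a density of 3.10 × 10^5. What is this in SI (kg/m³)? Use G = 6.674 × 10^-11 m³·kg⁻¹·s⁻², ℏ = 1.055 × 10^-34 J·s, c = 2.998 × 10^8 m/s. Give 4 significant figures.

One Planck density: ρ_P = c⁵/(ℏG²) = 5.154 × 10^96 kg/m³.
3.10 × 10^5 × 5.154 × 10^96 kg/m³ = 1.598 × 10^102 kg/m³

1.598 × 10^102 kg/m³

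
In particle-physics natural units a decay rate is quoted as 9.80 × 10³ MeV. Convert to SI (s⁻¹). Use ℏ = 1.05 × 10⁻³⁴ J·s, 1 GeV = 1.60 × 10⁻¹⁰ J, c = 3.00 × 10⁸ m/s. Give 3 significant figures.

A rate is [E]/ℏ; divide by ℏ.
1 GeV → 1/ℏ × (1 GeV in J) = 1.52 × 10²⁴ s⁻¹.
Convert the energy scale: 9.80 × 10³ MeV = 9.80 GeV.
Result: 9.80 × 1.52 × 10²⁴ = 1.49 × 10²⁵ s⁻¹.

1.49 × 10²⁵ s⁻¹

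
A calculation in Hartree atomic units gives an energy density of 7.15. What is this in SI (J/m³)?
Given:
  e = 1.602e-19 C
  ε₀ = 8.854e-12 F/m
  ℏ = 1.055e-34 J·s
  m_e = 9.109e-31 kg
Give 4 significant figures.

One atomic unit of energy density: u_au = E_h/a₀³ = m_e⁴e¹⁰/((4πε₀)⁵ℏ⁸) = 2.929e13 J/m³.
7.15 × 2.929e13 J/m³ = 2.094e14 J/m³

2.094e14 J/m³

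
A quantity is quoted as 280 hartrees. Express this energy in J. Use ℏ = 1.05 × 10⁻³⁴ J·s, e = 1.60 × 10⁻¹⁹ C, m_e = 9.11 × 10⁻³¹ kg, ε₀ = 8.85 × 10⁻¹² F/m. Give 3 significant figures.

1.23 × 10⁻¹⁵ J

One hartree: E_h = m_e e⁴/(4πε₀ℏ)² = 4.38 × 10⁻¹⁸ J.
280 × 4.38 × 10⁻¹⁸ J = 1.23 × 10⁻¹⁵ J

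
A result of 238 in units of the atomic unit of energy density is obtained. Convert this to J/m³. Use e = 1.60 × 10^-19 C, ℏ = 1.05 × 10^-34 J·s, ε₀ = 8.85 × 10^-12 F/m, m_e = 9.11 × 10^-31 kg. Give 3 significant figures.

7.17 × 10^15 J/m³

One atomic unit of energy density: u_au = E_h/a₀³ = m_e⁴e¹⁰/((4πε₀)⁵ℏ⁸) = 3.01 × 10^13 J/m³.
238 × 3.01 × 10^13 J/m³ = 7.17 × 10^15 J/m³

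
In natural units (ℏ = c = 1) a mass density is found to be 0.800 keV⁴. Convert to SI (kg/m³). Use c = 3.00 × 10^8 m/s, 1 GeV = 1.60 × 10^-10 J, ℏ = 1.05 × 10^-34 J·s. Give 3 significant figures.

Mass density is [E]/(c²[L]³) = [E]⁴/(ℏ³c⁵).
1 GeV⁴ → 1/(ℏ³c⁵) × (1 GeV in J)⁴ = 2.33 × 10^20 kg/m³.
Convert the energy scale: 0.800 keV⁴ = 8.00 × 10^-25 GeV⁴.
Result: 8.00 × 10^-25 × 2.33 × 10^20 = 1.86 × 10^-4 kg/m³.

1.86 × 10^-4 kg/m³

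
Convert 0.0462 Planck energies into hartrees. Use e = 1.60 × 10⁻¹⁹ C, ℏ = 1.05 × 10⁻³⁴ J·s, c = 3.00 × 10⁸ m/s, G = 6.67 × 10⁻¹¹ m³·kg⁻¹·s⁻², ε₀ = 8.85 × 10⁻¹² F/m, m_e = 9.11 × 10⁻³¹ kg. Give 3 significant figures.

Planck energy: E_P = √(ℏc⁵/G) = 1.96 × 10⁹ J
hartree: E_h = m_e e⁴/(4πε₀ℏ)² = 4.38 × 10⁻¹⁸ J
0.0462 × 1.96 × 10⁹ / 4.38 × 10⁻¹⁸ = 2.06 × 10²⁵

2.06 × 10²⁵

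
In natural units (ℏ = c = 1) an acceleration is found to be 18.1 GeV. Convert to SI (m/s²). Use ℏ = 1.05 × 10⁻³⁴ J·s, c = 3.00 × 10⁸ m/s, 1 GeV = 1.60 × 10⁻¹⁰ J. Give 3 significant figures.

Acceleration is [L]/[T]² = c·[E]/ℏ.
1 GeV → c/ℏ × (1 GeV in J) = 4.57 × 10³² m/s².
Result: 18.1 × 4.57 × 10³² = 8.27 × 10³³ m/s².

8.27 × 10³³ m/s²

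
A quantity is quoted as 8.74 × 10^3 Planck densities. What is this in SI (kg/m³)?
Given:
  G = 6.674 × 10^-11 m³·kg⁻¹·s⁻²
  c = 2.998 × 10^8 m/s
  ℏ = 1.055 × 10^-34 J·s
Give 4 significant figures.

One Planck density: ρ_P = c⁵/(ℏG²) = 5.154 × 10^96 kg/m³.
8.74 × 10^3 × 5.154 × 10^96 kg/m³ = 4.504 × 10^100 kg/m³

4.504 × 10^100 kg/m³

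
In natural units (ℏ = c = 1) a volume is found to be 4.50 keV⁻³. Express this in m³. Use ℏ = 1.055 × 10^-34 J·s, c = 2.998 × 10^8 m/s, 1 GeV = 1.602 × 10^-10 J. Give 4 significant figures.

3.463 × 10^-29 m³

Volume is [L]³ = [E]⁻³·(ℏc)³.
1 GeV⁻³ → (ℏc)³ × (1 GeV in J)⁻³ = 7.696 × 10^-48 m³.
Convert the energy scale: 4.50 keV⁻³ = 4.50 × 10^18 GeV⁻³.
Result: 4.50 × 10^18 × 7.696 × 10^-48 = 3.463 × 10^-29 m³.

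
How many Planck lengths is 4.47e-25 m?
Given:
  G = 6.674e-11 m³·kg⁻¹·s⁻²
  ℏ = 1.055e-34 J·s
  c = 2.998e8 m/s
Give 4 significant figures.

Planck length: ℓ_P = √(ℏG/c³) = 1.616e-35 m.
4.47e-25 / 1.616e-35 = 2.765e10

2.765e10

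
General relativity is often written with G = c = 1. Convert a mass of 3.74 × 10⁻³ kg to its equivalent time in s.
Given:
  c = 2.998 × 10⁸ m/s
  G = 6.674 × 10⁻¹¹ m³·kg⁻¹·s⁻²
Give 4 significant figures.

9.263 × 10⁻³⁹ s

Mass → time via G/c³.
3.74 × 10⁻³ kg × (G/c³) = 9.263 × 10⁻³⁹ s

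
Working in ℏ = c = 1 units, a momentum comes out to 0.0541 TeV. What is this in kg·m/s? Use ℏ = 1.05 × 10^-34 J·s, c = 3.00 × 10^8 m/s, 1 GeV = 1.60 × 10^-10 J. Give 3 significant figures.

2.89 × 10^-17 kg·m/s

Momentum is [E]/c; divide by c.
1 GeV → 1/c × (1 GeV in J) = 5.33 × 10^-19 kg·m/s.
Convert the energy scale: 0.0541 TeV = 54.1 GeV.
Result: 54.1 × 5.33 × 10^-19 = 2.89 × 10^-17 kg·m/s.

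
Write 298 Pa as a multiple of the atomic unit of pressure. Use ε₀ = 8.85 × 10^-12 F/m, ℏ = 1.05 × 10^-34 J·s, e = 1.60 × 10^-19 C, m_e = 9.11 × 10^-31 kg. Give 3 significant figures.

atomic unit of pressure: P_au = E_h/a₀³ = m_e⁴e¹⁰/((4πε₀)⁵ℏ⁸) = 3.01 × 10^13 Pa.
298 / 3.01 × 10^13 = 9.89 × 10^-12

9.89 × 10^-12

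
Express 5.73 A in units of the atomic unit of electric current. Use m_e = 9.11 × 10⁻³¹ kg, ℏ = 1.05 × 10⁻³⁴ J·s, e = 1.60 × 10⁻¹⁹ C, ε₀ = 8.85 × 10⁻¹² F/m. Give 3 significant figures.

859

atomic unit of electric current: I_au = e E_h/ℏ = m_e e⁵/((4πε₀)²ℏ³) = 6.67 × 10⁻³ A.
5.73 / 6.67 × 10⁻³ = 859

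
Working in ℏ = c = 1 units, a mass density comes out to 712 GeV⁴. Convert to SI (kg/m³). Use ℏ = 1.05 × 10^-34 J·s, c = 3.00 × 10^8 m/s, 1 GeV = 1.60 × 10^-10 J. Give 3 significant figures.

1.66 × 10^23 kg/m³

Mass density is [E]/(c²[L]³) = [E]⁴/(ℏ³c⁵).
1 GeV⁴ → 1/(ℏ³c⁵) × (1 GeV in J)⁴ = 2.33 × 10^20 kg/m³.
Result: 712 × 2.33 × 10^20 = 1.66 × 10^23 kg/m³.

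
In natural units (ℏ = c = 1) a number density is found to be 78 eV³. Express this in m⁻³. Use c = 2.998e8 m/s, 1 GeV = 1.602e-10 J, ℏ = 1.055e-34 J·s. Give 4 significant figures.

1.014e22 m⁻³

Number density is [L]⁻³ = [E]³/(ℏc)³.
1 GeV³ → 1/(ℏc)³ × (1 GeV in J)³ = 1.299e47 m⁻³.
Convert the energy scale: 78 eV³ = 7.80e-26 GeV³.
Result: 7.80e-26 × 1.299e47 = 1.014e22 m⁻³.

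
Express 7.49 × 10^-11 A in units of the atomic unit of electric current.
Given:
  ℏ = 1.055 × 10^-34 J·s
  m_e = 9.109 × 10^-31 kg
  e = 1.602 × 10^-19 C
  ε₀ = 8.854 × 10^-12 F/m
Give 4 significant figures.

atomic unit of electric current: I_au = e E_h/ℏ = m_e e⁵/((4πε₀)²ℏ³) = 6.612 × 10^-3 A.
7.49 × 10^-11 / 6.612 × 10^-3 = 1.133 × 10^-8

1.133 × 10^-8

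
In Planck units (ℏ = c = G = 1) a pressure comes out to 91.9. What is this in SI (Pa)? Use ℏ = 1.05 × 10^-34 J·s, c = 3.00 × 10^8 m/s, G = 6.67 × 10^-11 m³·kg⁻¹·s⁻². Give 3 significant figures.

4.30 × 10^115 Pa

One Planck pressure: p_P = c⁷/(ℏG²) = 4.68 × 10^113 Pa.
91.9 × 4.68 × 10^113 Pa = 4.30 × 10^115 Pa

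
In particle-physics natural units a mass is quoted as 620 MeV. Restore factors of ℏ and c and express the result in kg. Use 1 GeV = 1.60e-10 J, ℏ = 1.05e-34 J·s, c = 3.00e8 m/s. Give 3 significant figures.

1.10e-27 kg

Mass is [E]/c²; divide by c².
1 GeV → 1/c² × (1 GeV in J) = 1.78e-27 kg.
Convert the energy scale: 620 MeV = 0.620 GeV.
Result: 0.620 × 1.78e-27 = 1.10e-27 kg.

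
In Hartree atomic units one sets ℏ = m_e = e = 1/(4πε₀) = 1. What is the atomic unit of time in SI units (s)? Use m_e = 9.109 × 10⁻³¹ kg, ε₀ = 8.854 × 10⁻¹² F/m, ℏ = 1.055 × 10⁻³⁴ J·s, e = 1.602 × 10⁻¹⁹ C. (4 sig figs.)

2.423 × 10⁻¹⁷ s

τ_au = (4πε₀)²ℏ³/(m_e e⁴)
E_h = 4.354 × 10⁻¹⁸ J
ℏ/E_h = 2.423 × 10⁻¹⁷ s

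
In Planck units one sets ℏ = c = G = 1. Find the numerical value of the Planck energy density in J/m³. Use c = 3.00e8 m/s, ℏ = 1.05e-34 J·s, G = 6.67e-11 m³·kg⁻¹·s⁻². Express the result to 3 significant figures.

4.68e113 J/m³

u_P = c⁷/(ℏG²)
  = 2.19e59 / 4.67e-55
  = 4.68e113 J/m³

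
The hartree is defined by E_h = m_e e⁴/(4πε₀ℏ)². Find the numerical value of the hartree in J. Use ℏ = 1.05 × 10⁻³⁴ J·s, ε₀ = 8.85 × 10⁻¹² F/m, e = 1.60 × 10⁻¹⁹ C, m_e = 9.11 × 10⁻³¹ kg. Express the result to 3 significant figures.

4.38 × 10⁻¹⁸ J

E_h = m_e e⁴/(4πε₀ℏ)²
  = 5.97 × 10⁻¹⁰⁶ / 1.36 × 10⁻⁸⁸
  = 4.38 × 10⁻¹⁸ J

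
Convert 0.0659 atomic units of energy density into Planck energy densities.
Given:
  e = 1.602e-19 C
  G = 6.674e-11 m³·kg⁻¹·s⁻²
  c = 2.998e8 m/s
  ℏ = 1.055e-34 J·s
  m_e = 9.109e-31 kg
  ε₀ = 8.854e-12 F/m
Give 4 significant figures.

atomic unit of energy density: u_au = E_h/a₀³ = m_e⁴e¹⁰/((4πε₀)⁵ℏ⁸) = 2.929e13 J/m³
Planck energy density: u_P = c⁷/(ℏG²) = 4.632e113 J/m³
0.0659 × 2.929e13 / 4.632e113 = 4.167e-102

4.167e-102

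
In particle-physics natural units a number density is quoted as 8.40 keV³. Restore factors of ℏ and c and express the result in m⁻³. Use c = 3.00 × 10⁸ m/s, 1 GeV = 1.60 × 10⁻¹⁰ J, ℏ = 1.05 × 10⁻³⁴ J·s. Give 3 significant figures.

Number density is [L]⁻³ = [E]³/(ℏc)³.
1 GeV³ → 1/(ℏc)³ × (1 GeV in J)³ = 1.31 × 10⁴⁷ m⁻³.
Convert the energy scale: 8.40 keV³ = 8.40 × 10⁻¹⁸ GeV³.
Result: 8.40 × 10⁻¹⁸ × 1.31 × 10⁴⁷ = 1.10 × 10³⁰ m⁻³.

1.10 × 10³⁰ m⁻³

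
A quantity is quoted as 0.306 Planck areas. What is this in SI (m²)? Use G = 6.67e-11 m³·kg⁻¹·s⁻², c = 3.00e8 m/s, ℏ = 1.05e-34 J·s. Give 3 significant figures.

7.94e-71 m²

One Planck area: A_P = ℏG/c³ = 2.59e-70 m².
0.306 × 2.59e-70 m² = 7.94e-71 m²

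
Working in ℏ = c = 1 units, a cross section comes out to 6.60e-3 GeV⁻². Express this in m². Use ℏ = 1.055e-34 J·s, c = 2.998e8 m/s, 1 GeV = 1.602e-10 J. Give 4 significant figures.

2.573e-34 m²

Area is [L]² = [E]⁻²·(ℏc)²; restore (ℏc)².
1 GeV⁻² → (ℏc)² × (1 GeV in J)⁻² = 3.898e-32 m².
Result: 6.60e-3 × 3.898e-32 = 2.573e-34 m².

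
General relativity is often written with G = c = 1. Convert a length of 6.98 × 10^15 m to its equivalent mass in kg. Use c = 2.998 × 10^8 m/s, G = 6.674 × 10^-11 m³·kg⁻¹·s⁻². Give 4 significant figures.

9.400 × 10^42 kg

Length → mass via c²/G.
6.98 × 10^15 m × (c²/G) = 9.400 × 10^42 kg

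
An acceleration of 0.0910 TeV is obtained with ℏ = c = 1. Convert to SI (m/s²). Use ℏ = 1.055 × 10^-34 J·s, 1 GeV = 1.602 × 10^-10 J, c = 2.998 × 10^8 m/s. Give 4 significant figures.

Acceleration is [L]/[T]² = c·[E]/ℏ.
1 GeV → c/ℏ × (1 GeV in J) = 4.552 × 10^32 m/s².
Convert the energy scale: 0.0910 TeV = 91 GeV.
Result: 91 × 4.552 × 10^32 = 4.143 × 10^34 m/s².

4.143 × 10^34 m/s²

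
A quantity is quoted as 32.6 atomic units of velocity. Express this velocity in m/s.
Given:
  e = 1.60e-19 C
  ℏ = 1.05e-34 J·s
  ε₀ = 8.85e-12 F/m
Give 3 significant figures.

One atomic unit of velocity: v_au = e²/(4πε₀ℏ) = 2.19e6 m/s.
32.6 × 2.19e6 m/s = 7.15e7 m/s

7.15e7 m/s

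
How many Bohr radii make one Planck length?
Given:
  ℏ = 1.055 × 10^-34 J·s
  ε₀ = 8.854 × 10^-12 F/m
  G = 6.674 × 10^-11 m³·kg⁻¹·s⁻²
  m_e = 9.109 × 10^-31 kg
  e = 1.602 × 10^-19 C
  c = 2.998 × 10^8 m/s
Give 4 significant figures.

3.051 × 10^-25

Planck length: ℓ_P = √(ℏG/c³) = 1.616 × 10^-35 m
Bohr radius: a₀ = 4πε₀ℏ²/(m_e e²) = 5.297 × 10^-11 m
ratio = 1.616 × 10^-35 / 5.297 × 10^-11 = 3.051 × 10^-25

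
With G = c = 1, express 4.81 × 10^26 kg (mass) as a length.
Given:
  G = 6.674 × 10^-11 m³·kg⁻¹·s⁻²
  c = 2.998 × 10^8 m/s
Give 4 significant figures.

0.3572 m

In G = c = 1 units mass has dimensions of length; the conversion factor is G/c².
4.81 × 10^26 kg × (G/c²) = 0.3572 m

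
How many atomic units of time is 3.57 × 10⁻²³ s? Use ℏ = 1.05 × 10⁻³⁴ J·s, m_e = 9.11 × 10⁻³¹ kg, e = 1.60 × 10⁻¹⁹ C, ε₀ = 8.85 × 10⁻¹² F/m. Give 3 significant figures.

1.49 × 10⁻⁶

atomic unit of time: τ_au = (4πε₀)²ℏ³/(m_e e⁴) = 2.40 × 10⁻¹⁷ s.
3.57 × 10⁻²³ / 2.40 × 10⁻¹⁷ = 1.49 × 10⁻⁶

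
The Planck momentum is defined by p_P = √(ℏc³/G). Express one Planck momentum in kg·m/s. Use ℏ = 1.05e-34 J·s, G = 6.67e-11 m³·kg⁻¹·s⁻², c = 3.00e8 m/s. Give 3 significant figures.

p_P = √(ℏc³/G)
  = √(42.5)
  = 6.52 kg·m/s

6.52 kg·m/s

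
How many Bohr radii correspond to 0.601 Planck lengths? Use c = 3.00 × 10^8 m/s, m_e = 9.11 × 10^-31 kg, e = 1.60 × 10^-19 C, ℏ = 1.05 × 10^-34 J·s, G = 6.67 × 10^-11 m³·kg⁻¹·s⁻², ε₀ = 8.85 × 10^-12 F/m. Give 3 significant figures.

Planck length: ℓ_P = √(ℏG/c³) = 1.61 × 10^-35 m
Bohr radius: a₀ = 4πε₀ℏ²/(m_e e²) = 5.26 × 10^-11 m
0.601 × 1.61 × 10^-35 / 5.26 × 10^-11 = 1.84 × 10^-25

1.84 × 10^-25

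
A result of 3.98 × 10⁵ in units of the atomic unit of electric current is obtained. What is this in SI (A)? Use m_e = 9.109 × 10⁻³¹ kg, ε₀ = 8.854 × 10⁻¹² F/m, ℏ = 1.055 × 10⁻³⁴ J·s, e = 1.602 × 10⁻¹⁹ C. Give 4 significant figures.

2.632 × 10³ A

One atomic unit of electric current: I_au = e E_h/ℏ = m_e e⁵/((4πε₀)²ℏ³) = 6.612 × 10⁻³ A.
3.98 × 10⁵ × 6.612 × 10⁻³ A = 2.632 × 10³ A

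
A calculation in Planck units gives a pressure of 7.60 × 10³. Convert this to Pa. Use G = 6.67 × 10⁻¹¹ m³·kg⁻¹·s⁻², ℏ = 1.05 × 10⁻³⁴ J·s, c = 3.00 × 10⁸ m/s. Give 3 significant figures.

3.56 × 10¹¹⁷ Pa

One Planck pressure: p_P = c⁷/(ℏG²) = 4.68 × 10¹¹³ Pa.
7.60 × 10³ × 4.68 × 10¹¹³ Pa = 3.56 × 10¹¹⁷ Pa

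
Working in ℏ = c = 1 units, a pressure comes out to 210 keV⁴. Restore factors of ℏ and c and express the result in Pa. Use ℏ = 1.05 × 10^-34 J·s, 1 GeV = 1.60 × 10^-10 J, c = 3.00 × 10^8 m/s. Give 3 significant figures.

Pressure is [E]/[L]³ = [E]⁴/(ℏc)³.
1 GeV⁴ → 1/(ℏc)³ × (1 GeV in J)⁴ = 2.10 × 10^37 Pa.
Convert the energy scale: 210 keV⁴ = 2.10 × 10^-22 GeV⁴.
Result: 2.10 × 10^-22 × 2.10 × 10^37 = 4.40 × 10^15 Pa.

4.40 × 10^15 Pa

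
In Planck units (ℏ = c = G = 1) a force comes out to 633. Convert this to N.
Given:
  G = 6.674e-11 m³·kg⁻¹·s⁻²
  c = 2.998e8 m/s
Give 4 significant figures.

7.662e46 N

One Planck force: F_P = c⁴/G = 1.210e44 N.
633 × 1.210e44 N = 7.662e46 N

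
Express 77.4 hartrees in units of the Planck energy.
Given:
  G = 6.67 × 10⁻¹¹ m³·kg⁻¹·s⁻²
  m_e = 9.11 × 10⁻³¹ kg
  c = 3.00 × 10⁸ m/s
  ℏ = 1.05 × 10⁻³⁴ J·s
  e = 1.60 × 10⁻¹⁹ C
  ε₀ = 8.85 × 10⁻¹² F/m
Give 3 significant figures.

1.73 × 10⁻²⁵

hartree: E_h = m_e e⁴/(4πε₀ℏ)² = 4.38 × 10⁻¹⁸ J
Planck energy: E_P = √(ℏc⁵/G) = 1.96 × 10⁹ J
77.4 × 4.38 × 10⁻¹⁸ / 1.96 × 10⁹ = 1.73 × 10⁻²⁵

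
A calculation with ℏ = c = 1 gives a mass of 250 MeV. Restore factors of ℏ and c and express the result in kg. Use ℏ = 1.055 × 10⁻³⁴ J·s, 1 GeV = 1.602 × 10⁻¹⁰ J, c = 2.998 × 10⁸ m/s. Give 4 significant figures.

4.456 × 10⁻²⁸ kg

Mass is [E]/c²; divide by c².
1 GeV → 1/c² × (1 GeV in J) = 1.782 × 10⁻²⁷ kg.
Convert the energy scale: 250 MeV = 0.250 GeV.
Result: 0.250 × 1.782 × 10⁻²⁷ = 4.456 × 10⁻²⁸ kg.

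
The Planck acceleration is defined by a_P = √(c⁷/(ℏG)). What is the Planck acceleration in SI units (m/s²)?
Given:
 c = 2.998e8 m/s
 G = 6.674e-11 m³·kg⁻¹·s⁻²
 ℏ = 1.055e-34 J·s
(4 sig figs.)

a_P = √(c⁷/(ℏG))
  = √(3.092e103)
  = 5.560e51 m/s²

5.560e51 m/s²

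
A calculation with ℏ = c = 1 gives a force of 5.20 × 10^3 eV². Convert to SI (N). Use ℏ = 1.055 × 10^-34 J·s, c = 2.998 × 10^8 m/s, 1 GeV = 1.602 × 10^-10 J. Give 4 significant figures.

4.219 × 10^-9 N

Force is [E]/[L] = [E]²/(ℏc); restore (ℏc)⁻¹.
1 GeV² → 1/(ℏc) × (1 GeV in J)² = 8.114 × 10^5 N.
Convert the energy scale: 5.20 × 10^3 eV² = 5.20 × 10^-15 GeV².
Result: 5.20 × 10^-15 × 8.114 × 10^5 = 4.219 × 10^-9 N.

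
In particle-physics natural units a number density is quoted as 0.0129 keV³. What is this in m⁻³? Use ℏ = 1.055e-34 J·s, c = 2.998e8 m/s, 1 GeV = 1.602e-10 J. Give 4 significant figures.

1.676e27 m⁻³

Number density is [L]⁻³ = [E]³/(ℏc)³.
1 GeV³ → 1/(ℏc)³ × (1 GeV in J)³ = 1.299e47 m⁻³.
Convert the energy scale: 0.0129 keV³ = 1.29e-20 GeV³.
Result: 1.29e-20 × 1.299e47 = 1.676e27 m⁻³.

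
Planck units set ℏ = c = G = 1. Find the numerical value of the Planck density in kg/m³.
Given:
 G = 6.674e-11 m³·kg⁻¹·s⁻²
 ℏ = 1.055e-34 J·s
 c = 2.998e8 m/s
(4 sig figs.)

5.154e96 kg/m³

Dimensional analysis gives ρ_P = c⁵/(ℏG²).
  = 2.422e42 / 4.699e-55
  = 5.154e96 kg/m³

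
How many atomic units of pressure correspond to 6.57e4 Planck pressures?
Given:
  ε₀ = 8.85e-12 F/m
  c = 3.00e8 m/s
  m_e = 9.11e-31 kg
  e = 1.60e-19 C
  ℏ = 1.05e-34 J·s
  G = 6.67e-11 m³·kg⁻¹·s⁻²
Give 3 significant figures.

Planck pressure: p_P = c⁷/(ℏG²) = 4.68e113 Pa
atomic unit of pressure: P_au = E_h/a₀³ = m_e⁴e¹⁰/((4πε₀)⁵ℏ⁸) = 3.01e13 Pa
6.57e4 × 4.68e113 / 3.01e13 = 1.02e105

1.02e105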